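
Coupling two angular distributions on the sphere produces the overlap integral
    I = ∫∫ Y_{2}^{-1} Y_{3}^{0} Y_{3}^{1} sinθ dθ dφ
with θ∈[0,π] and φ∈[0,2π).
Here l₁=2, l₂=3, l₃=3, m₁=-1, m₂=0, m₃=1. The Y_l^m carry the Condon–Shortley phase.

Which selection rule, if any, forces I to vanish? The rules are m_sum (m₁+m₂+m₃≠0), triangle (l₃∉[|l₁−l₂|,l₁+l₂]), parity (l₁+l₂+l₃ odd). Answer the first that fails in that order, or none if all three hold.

m₁+m₂+m₃ = -1 + 0 + 1 = 0  ✓
triangle: |2−3|=1 ≤ l₃=3 ≤ 2+3=5  ✓
parity: l₁+l₂+l₃ = 8 is even  ✓

none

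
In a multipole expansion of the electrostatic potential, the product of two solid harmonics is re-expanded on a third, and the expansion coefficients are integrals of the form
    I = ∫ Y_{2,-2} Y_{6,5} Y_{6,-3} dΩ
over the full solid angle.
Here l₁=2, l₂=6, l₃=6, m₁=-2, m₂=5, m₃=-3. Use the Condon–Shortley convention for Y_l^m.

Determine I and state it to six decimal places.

m-sum 0 ✓  L=14 even ✓  4≤6≤8 ✓
Π(2lᵢ+1) = 5×13×13 = 845
triangle coeff Δ(2,6,6) = 1/90090
Σ_t [0,2]: t=0:+1/69120 t=1:−1/14400 t=2:+1/69120 = -7/172800
(3j)²=14/715 [(2 6 6; 0 0 0)], sign=-1
Σ_t [2,2]: t=2:+1/1451520 = 1/1451520
(3j)²=1/91 [(2 6 6; -2 5 -3)], sign=-1
⇒ 4πI² = 2/11
I = (+1)√(2/11/(4π)) = 0.12028562

0.120286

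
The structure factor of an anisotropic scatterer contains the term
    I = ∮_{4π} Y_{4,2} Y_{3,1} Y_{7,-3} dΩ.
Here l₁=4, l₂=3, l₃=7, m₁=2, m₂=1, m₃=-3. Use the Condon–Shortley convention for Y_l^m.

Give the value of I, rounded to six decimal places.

-0.239176

m-sum 0 ✓  L=14 even ✓  1≤7≤7 ✓
Π(2lᵢ+1) = 9×7×15 = 945
triangle coeff Δ(4,3,7) = 1/45045
Σ_t [0,0]: t=0:+1/20736 = 1/20736
(3j)²=35/1287 [(4 3 7; 0 0 0)], sign=-1
Σ_t [0,0]: t=0:+1/69120 = 1/69120
(3j)²=4/143 [(4 3 7; 2 1 -3)], sign=+1
⇒ 4πI² = 14700/20449
I = (-1)√(14700/20449/(4π)) = -0.23917605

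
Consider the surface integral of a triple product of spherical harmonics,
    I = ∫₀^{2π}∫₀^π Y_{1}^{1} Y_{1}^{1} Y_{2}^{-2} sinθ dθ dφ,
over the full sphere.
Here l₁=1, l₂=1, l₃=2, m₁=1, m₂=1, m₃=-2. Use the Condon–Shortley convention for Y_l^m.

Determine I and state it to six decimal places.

m-sum 0 ✓  L=4 even ✓  0≤2≤2 ✓
Π(2lᵢ+1) = 3×3×5 = 45
triangle coeff Δ(1,1,2) = 1/30
Σ_t [0,0]: t=0:+1/1 = 1/1
(3j)²=2/15 [(1 1 2; 0 0 0)], sign=+1
Σ_t [0,0]: t=0:+1/4 = 1/4
(3j)²=1/5 [(1 1 2; 1 1 -2)], sign=+1
⇒ 4πI² = 6/5
I = (+1)√(6/5/(4π)) = 0.30901936

0.309019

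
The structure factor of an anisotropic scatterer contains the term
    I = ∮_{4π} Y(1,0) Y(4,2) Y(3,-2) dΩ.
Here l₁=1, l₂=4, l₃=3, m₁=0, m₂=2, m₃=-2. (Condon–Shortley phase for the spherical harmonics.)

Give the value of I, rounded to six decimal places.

Checks pass: Σm=0; 8 even; l₃=3∈[3,5].
(2·1+1)(2·4+1)(2·3+1) = 189
Δ: 2! 0! 6! / 9! → 1/252
sum: t=1:−1/36 = -1/36
3j²(1 4 3; 0 0 0) = Δ·Π!·Σ² = 4/63  (sign +1)
sum: t=1:−1/120 = -1/120
3j²(1 4 3; 0 2 -2) = Δ·Π!·Σ² = 1/21  (sign +1)
combine: 4πI² = 189·4/63·1/21 = 4/7
take √, sign +1: I = 0.21324362

0.213244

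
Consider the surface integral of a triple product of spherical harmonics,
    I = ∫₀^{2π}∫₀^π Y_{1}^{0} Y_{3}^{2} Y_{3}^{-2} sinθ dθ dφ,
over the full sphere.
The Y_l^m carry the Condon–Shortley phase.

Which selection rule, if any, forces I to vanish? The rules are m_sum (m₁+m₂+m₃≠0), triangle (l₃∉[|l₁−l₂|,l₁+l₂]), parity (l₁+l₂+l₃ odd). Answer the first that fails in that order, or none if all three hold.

parity

m₁+m₂+m₃ = 0 + 2 − 2 = 0  ✓
triangle: |1−3|=2 ≤ l₃=3 ≤ 1+3=4  ✓
parity: l₁+l₂+l₃ = 7 is odd  ✗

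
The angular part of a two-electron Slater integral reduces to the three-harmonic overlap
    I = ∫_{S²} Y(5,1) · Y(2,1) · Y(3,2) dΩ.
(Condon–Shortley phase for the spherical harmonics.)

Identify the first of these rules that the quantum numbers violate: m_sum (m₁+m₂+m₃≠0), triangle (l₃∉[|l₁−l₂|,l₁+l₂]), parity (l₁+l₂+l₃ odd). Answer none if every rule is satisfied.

m_sum

azimuthal sum: 1 + 1 + 2 = 4  ✗
3 ≤ 3 ≤ 7 (triangle on l)
L = 5 + 2 + 3 = 10 (even)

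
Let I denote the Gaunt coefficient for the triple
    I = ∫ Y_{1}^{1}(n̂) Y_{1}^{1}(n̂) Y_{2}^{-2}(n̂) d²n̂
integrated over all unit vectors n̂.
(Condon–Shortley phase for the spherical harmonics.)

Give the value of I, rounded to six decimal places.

0.309019

Rules hold: Σm=0, L=4 even, 0≤2≤2.
N = 3·3·5 = 45
Δ = 0!·2!·2!/5! = 1/30
Racah Σ t=0..0: t=0:+1/1 = 1/1
⇒ 3j(1 1 2; 0 0 0)² = 2/15, sgn +1
Racah Σ t=0..0: t=0:+1/4 = 1/4
⇒ 3j(1 1 2; 1 1 -2)² = 1/5, sgn +1
4πI² = N·(3j₀)²·(3jₘ)² = 6/5
I = +1·√(1.2/4π) = 0.30901936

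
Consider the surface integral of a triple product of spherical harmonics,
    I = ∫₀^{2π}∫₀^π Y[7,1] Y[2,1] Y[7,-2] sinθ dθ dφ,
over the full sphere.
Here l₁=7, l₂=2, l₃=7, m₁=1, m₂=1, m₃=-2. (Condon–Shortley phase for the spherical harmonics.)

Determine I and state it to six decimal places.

0.077064

Rules hold: Σm=0, L=16 even, 5≤7≤9.
N = 15·5·15 = 1125
Δ = 2!·12!·2!/17! = 1/185640
Racah Σ t=0..2: t=0:+1/2419200 t=1:−1/518400 t=2:+1/2419200 = -1/907200
⇒ 3j(7 2 7; 0 0 0)² = 56/3315, sgn +1
Racah Σ t=1..2: t=1:−1/1209600 t=2:+1/1935360 = -1/3225600
⇒ 3j(7 2 7; 1 1 -2)² = 243/61880, sgn +1
4πI² = N·(3j₀)²·(3jₘ)² = 3645/48841
I = +1·√(0.0746299/4π) = 0.07706400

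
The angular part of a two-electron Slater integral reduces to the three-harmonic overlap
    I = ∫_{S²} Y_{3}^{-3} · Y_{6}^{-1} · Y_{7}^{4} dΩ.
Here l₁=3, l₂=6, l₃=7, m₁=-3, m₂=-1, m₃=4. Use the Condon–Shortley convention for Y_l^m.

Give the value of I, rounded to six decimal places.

-0.190770

Checks pass: Σm=0; 16 even; l₃=7∈[3,9].
(2·3+1)(2·6+1)(2·7+1) = 1365
Δ: 2! 4! 10! / 17! → 1/2042040
sum: t=0:+1/207360 t=1:−1/57600 t=2:+1/207360 = -1/129600
3j²(3 6 7; 0 0 0) = Δ·Π!·Σ² = 168/12155  (sign +1)
sum: t=2:+1/1451520 = 1/1451520
3j²(3 6 7; -3 -1 4) = Δ·Π!·Σ² = 75/3094  (sign -1)
combine: 4πI² = 1365·168/12155·75/3094 = 18900/41327
take √, sign -1: I = -0.19076954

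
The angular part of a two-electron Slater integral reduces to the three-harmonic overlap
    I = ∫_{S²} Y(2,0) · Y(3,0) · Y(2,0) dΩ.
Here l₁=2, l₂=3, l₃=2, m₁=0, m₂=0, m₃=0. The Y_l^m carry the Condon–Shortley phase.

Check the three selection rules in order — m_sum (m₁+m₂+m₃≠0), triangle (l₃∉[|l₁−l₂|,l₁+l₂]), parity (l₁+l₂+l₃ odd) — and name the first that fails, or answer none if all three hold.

parity

azimuthal sum: 0 + 0 + 0 = 0  ✓
1 ≤ 2 ≤ 5 (triangle on l)  ✓
L = 2 + 3 + 2 = 7 (odd)  ✗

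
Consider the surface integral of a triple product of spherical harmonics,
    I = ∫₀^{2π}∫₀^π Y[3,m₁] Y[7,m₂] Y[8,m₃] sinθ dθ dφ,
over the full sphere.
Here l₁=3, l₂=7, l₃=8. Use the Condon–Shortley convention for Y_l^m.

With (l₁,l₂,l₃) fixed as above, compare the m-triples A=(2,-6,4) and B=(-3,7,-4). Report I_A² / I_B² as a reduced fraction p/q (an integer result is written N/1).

529/21

l's match ⇒ only the (l;m) 3-j factors differ between A and B.
A: triangle coeff Δ(3,7,8) = 1/5290740; Σ_t [0,1]: t=0:+1/479001600 t=1:−1/11496038400 = 23/11496038400; (3j)²=529/81396 [(3 7 8; 2 -6 4)], sign=+1
B: triangle coeff Δ(3,7,8) = 1/5290740; Σ_t [2,2]: t=2:+1/22992076800 = 1/22992076800; (3j)²=1/3876 [(3 7 8; -3 7 -4)], sign=+1
I_A²/I_B² = (529/81396)/(1/3876) = 529/21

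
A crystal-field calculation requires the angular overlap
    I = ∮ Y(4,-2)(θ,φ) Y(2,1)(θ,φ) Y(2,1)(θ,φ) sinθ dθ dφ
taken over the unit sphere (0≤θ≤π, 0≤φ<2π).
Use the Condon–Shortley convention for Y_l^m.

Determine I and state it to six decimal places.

0.254875

Rules hold: Σm=0, L=8 even, 2≤2≤6.
N = 9·5·5 = 225
Δ = 4!·4!·0!/9! = 1/630
Racah Σ t=2..2: t=2:+1/16 = 1/16
⇒ 3j(4 2 2; 0 0 0)² = 2/35, sgn +1
Racah Σ t=3..3: t=3:−1/36 = -1/36
⇒ 3j(4 2 2; -2 1 1)² = 4/63, sgn +1
4πI² = N·(3j₀)²·(3jₘ)² = 40/49
I = +1·√(0.816327/4π) = 0.25487487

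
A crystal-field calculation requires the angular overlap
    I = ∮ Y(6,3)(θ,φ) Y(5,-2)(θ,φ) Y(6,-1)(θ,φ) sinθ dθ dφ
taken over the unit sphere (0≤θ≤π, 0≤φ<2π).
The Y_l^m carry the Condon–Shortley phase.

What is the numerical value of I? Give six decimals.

0.000000

Σlᵢ=17 odd — θ-integrand is odd under cosθ→−cosθ; I=0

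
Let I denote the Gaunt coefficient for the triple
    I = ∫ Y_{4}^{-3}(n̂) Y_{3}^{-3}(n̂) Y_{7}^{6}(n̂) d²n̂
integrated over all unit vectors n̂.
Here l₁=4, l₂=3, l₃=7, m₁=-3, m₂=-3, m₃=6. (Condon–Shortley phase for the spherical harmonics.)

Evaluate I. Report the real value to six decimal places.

Rules hold: Σm=0, L=14 even, 1≤7≤7.
N = 9·7·15 = 945
Δ = 0!·8!·6!/15! = 1/45045
Racah Σ t=0..0: t=0:+1/20736 = 1/20736
⇒ 3j(4 3 7; 0 0 0)² = 35/1287, sgn -1
Racah Σ t=0..0: t=0:+1/3628800 = 1/3628800
⇒ 3j(4 3 7; -3 -3 6)² = 4/105, sgn -1
4πI² = N·(3j₀)²·(3jₘ)² = 140/143
I = +1·√(0.979021/4π) = 0.27912007

0.279120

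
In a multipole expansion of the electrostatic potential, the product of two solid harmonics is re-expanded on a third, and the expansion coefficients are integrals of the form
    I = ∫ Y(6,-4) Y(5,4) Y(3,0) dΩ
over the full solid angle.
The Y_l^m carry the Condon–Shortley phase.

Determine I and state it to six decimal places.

-0.139560

Rules hold: Σm=0, L=14 even, 1≤3≤11.
N = 13·11·7 = 1001
Δ = 8!·4!·2!/15! = 1/675675
Racah Σ t=3..5: t=3:−1/8640 t=4:+1/2304 t=5:−1/8640 = 7/34560
⇒ 3j(6 5 3; 0 0 0)² = 7/429, sgn -1
Racah Σ t=7..8: t=7:−1/60480 t=8:+1/161280 = -1/96768
⇒ 3j(6 5 3; -4 4 0)² = 15/1001, sgn +1
4πI² = N·(3j₀)²·(3jₘ)² = 35/143
I = -1·√(0.244755/4π) = -0.13956004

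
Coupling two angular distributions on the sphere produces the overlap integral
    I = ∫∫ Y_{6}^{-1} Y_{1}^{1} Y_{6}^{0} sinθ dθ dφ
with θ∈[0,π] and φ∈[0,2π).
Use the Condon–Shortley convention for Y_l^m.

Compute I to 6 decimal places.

0.000000

Σlᵢ=13 odd — θ-integrand is odd under cosθ→−cosθ; I=0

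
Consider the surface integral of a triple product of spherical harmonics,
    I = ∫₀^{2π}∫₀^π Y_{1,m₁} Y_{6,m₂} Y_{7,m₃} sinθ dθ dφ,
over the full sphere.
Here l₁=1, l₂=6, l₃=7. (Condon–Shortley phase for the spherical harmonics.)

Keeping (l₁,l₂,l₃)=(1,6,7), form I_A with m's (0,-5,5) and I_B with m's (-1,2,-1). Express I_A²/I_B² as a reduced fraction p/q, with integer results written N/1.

8/5

Shared (l₁,l₂,l₃)=(1,6,7): N and (l;000)² cancel in I_A²/I_B².
A: Δ = 0!·2!·12!/15! = 1/1365; Racah Σ t=0..0: t=0:+1/39916800 = 1/39916800; ⇒ 3j(1 6 7; 0 -5 5)² = 8/455, sgn +1
B: Δ = 0!·2!·12!/15! = 1/1365; Racah Σ t=0..0: t=0:+1/1935360 = 1/1935360; ⇒ 3j(1 6 7; -1 2 -1)² = 1/91, sgn +1
I_A²/I_B² = (8/455)/(1/91) = 8/5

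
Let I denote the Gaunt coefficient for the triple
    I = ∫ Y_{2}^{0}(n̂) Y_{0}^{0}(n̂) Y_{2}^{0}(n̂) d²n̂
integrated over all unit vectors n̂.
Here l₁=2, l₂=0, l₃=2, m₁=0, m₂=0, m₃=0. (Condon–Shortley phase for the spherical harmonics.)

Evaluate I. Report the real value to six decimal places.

m-sum 0 ✓  L=4 even ✓  2≤2≤2 ✓
Π(2lᵢ+1) = 5×1×5 = 25
triangle coeff Δ(2,0,2) = 1/5
Σ_t [0,0]: t=0:+1/4 = 1/4
(3j)²=1/5 [(2 0 2; 0 0 0)], sign=+1
(m-triple is (0,0,0) — same symbol as above.)
⇒ 4πI² = 1/1
I = (+1)√(1/1/(4π)) = 0.28209479

0.282095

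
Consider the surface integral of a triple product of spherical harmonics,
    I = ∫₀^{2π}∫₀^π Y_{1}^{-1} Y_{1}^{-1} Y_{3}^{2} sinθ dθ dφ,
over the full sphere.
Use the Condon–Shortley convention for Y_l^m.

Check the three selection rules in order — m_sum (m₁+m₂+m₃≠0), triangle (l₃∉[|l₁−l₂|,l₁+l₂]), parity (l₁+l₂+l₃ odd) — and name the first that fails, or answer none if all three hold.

triangle

m₁+m₂+m₃ = -1 − 1 + 2 = 0  ✓
triangle: |1−1|=0 ≤ l₃=3 ≤ 1+1=2  ✗
parity: l₁+l₂+l₃ = 5 is odd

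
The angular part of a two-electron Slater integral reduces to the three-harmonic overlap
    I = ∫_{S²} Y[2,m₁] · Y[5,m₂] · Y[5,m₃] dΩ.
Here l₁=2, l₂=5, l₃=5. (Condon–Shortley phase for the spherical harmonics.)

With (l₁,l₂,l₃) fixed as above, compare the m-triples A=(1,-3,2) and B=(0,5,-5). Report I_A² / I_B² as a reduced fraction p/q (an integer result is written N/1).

l's match ⇒ only the (l;m) 3-j factors differ between A and B.
A: triangle coeff Δ(2,5,5) = 1/38610; Σ_t [0,1]: t=0:+1/2880 t=1:−1/10080 = 1/4032; (3j)²=10/429 [(2 5 5; 1 -3 2)], sign=-1
B: triangle coeff Δ(2,5,5) = 1/38610; Σ_t [2,2]: t=2:+1/161280 = 1/161280; (3j)²=15/286 [(2 5 5; 0 5 -5)], sign=+1
I_A²/I_B² = (10/429)/(15/286) = 4/9

4/9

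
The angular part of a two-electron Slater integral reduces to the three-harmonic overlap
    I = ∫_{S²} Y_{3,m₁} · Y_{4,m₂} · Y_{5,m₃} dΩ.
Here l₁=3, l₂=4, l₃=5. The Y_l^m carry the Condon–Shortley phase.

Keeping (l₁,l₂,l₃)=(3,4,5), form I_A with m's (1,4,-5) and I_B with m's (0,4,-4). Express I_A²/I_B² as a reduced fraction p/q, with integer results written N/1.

5/6

Shared (l₁,l₂,l₃)=(3,4,5): N and (l;000)² cancel in I_A²/I_B².
A: Δ = 2!·4!·6!/13! = 1/180180; Racah Σ t=2..2: t=2:+1/34560 = 1/34560; ⇒ 3j(3 4 5; 1 4 -5)² = 14/429, sgn +1
B: Δ = 2!·4!·6!/13! = 1/180180; Racah Σ t=2..2: t=2:+1/8640 = 1/8640; ⇒ 3j(3 4 5; 0 4 -4)² = 28/715, sgn -1
I_A²/I_B² = (14/429)/(28/715) = 5/6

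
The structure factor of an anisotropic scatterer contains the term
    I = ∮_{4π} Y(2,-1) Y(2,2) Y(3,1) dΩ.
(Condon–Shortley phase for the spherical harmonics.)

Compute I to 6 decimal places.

0.000000

Σmᵢ = 2 ≠ 0, so the φ-integral vanishes; I = 0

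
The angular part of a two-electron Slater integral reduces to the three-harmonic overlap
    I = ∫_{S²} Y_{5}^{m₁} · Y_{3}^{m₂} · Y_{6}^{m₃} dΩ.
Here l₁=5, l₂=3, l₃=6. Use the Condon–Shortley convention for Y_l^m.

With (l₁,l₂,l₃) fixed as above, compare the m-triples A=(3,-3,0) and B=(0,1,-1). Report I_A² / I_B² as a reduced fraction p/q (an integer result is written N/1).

2/1

Shared (l₁,l₂,l₃)=(5,3,6): N and (l;000)² cancel in I_A²/I_B².
A: Δ = 2!·8!·4!/15! = 1/675675; Racah Σ t=0..0: t=0:+1/69120 = 1/69120; ⇒ 3j(5 3 6; 3 -3 0)² = 4/429, sgn +1
B: Δ = 2!·8!·4!/15! = 1/675675; Racah Σ t=0..2: t=0:+1/34560 t=1:−1/3456 t=2:+1/5760 = -1/11520; ⇒ 3j(5 3 6; 0 1 -1)² = 2/429, sgn +1
I_A²/I_B² = (4/429)/(2/429) = 2/1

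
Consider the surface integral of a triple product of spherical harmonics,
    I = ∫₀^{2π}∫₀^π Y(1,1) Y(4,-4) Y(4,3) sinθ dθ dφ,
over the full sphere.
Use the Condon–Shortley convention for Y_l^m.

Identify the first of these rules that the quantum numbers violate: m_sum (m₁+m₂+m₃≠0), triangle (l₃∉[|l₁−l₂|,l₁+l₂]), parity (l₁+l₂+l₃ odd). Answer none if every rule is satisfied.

parity

m₁+m₂+m₃ = 1 − 4 + 3 = 0  ✓
triangle: |1−4|=3 ≤ l₃=4 ≤ 1+4=5  ✓
parity: l₁+l₂+l₃ = 9 is odd  ✗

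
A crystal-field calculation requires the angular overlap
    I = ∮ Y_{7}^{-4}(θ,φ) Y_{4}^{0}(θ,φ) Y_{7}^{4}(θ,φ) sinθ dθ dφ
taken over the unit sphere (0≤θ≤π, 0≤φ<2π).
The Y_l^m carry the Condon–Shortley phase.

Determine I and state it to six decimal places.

Checks pass: Σm=0; 18 even; l₃=7∈[3,11].
(2·7+1)(2·4+1)(2·7+1) = 2025
Δ: 4! 10! 4! / 19! → 1/58198140
sum: t=0:+1/17418240 t=1:−1/622080 t=2:+1/230400 t=3:−1/622080 t=4:+1/17418240 = 1/806400
3j²(7 4 7; 0 0 0) = Δ·Π!·Σ² = 2268/230945  (sign -1)
sum: t=1:−1/130636800 t=2:+1/5806080 t=3:−1/2903040 t=4:+1/17418240 = -1/8164800
3j²(7 4 7; -4 0 4) = Δ·Π!·Σ² = 11264/1322685  (sign +1)
combine: 4πI² = 2025·2268/230945·11264/1322685 = 2985984/17631601
take √, sign -1: I = -0.11608950

-0.116089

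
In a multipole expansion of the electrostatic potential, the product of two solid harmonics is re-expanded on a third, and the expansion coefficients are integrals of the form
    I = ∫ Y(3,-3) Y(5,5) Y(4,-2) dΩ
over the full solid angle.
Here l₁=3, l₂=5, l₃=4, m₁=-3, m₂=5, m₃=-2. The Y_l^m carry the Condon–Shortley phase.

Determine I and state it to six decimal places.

Checks pass: Σm=0; 12 even; l₃=4∈[2,8].
(2·3+1)(2·5+1)(2·4+1) = 693
Δ: 4! 2! 6! / 13! → 1/180180
sum: t=1:−1/576 t=2:+1/144 t=3:−1/576 = 1/288
3j²(3 5 4; 0 0 0) = Δ·Π!·Σ² = 20/1001  (sign +1)
sum: t=4:+1/34560 = 1/34560
3j²(3 5 4; -3 5 -2) = Δ·Π!·Σ² = 5/286  (sign +1)
combine: 4πI² = 693·20/1001·5/286 = 450/1859
take √, sign +1: I = 0.13879110

0.138791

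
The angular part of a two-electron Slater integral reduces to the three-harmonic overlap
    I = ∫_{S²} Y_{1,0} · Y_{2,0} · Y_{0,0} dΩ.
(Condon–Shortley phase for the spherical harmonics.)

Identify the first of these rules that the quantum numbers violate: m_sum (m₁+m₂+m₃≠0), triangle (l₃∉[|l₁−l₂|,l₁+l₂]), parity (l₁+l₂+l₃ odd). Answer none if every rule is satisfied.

m₁+m₂+m₃ = 0 + 0 + 0 = 0  ✓
triangle: |1−2|=1 ≤ l₃=0 ≤ 1+2=3  ✗
parity: l₁+l₂+l₃ = 3 is odd

triangle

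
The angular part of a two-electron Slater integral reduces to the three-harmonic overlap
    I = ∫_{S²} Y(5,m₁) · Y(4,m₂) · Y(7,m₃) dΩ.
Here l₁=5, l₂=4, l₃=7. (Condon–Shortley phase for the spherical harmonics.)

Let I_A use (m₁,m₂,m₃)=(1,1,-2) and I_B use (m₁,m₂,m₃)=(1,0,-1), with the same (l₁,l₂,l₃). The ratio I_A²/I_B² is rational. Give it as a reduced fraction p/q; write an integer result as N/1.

375/242

l's match ⇒ only the (l;m) 3-j factors differ between A and B.
A: triangle coeff Δ(5,4,7) = 1/6126120; Σ_t [0,2]: t=0:+1/138240 t=1:−1/34560 t=2:+1/103680 = -1/82944; (3j)²=125/9724 [(5 4 7; 1 1 -2)], sign=+1
B: triangle coeff Δ(5,4,7) = 1/6126120; Σ_t [0,2]: t=0:+1/55296 t=1:−1/25920 t=2:+1/138240 = -11/829440; (3j)²=11/1326 [(5 4 7; 1 0 -1)], sign=-1
I_A²/I_B² = (125/9724)/(11/1326) = 375/242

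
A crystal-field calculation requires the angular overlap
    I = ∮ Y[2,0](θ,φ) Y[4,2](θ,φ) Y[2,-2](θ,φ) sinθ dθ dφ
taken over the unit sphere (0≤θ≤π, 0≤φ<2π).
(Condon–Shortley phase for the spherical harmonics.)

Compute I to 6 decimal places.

Checks pass: Σm=0; 8 even; l₃=2∈[2,6].
(2·2+1)(2·4+1)(2·2+1) = 225
Δ: 4! 0! 4! / 9! → 1/630
sum: t=2:+1/16 = 1/16
3j²(2 4 2; 0 0 0) = Δ·Π!·Σ² = 2/35  (sign +1)
sum: t=2:+1/96 = 1/96
3j²(2 4 2; 0 2 -2) = Δ·Π!·Σ² = 1/42  (sign +1)
combine: 4πI² = 225·2/35·1/42 = 15/49
take √, sign +1: I = 0.15607835

0.156078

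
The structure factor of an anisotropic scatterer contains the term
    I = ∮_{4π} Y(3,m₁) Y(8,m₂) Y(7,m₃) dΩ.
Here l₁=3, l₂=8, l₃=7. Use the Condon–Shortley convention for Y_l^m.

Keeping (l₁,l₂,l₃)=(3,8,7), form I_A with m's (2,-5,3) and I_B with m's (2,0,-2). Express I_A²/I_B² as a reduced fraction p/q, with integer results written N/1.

Shared (l₁,l₂,l₃)=(3,8,7): N and (l;000)² cancel in I_A²/I_B².
A: Δ = 4!·2!·12!/19! = 1/5290740; Racah Σ t=0..1: t=0:+1/52254720 t=1:−1/87091200 = 1/130636800; ⇒ 3j(3 8 7; 2 -5 3)² = 88/20349, sgn +1
B: Δ = 4!·2!·12!/19! = 1/5290740; Racah Σ t=0..1: t=0:+1/23224320 t=1:−1/7257600 = -11/116121600; ⇒ 3j(3 8 7; 2 0 -2)² = 121/8398, sgn +1
I_A²/I_B² = (88/20349)/(121/8398) = 208/693

208/693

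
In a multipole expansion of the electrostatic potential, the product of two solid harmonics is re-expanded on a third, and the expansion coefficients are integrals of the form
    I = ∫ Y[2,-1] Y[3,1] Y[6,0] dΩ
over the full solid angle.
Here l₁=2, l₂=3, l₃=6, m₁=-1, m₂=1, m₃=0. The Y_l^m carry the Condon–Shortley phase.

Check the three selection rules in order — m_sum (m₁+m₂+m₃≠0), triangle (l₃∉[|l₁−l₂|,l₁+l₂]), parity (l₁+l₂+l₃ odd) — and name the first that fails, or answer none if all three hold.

azimuthal sum: -1 + 1 + 0 = 0  ✓
1 ≤ 6 ≤ 5 (triangle on l)  ✗
L = 2 + 3 + 6 = 11 (odd)

triangle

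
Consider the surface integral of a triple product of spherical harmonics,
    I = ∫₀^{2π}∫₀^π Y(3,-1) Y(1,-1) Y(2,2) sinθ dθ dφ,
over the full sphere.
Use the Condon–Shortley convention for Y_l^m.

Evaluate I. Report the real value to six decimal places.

Rules hold: Σm=0, L=6 even, 2≤2≤4.
N = 7·3·5 = 105
Δ = 2!·4!·0!/7! = 1/105
Racah Σ t=1..1: t=1:−1/4 = -1/4
⇒ 3j(3 1 2; 0 0 0)² = 3/35, sgn -1
Racah Σ t=0..0: t=0:+1/48 = 1/48
⇒ 3j(3 1 2; -1 -1 2)² = 1/105, sgn +1
4πI² = N·(3j₀)²·(3jₘ)² = 3/35
I = -1·√(0.0857143/4π) = -0.08258890

-0.082589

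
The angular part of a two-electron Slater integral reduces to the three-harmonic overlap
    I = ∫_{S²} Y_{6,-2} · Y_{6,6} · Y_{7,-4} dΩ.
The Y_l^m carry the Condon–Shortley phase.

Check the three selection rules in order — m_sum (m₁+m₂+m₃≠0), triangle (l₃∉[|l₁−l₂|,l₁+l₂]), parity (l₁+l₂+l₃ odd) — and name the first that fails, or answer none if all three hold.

m₁+m₂+m₃ = -2 + 6 − 4 = 0  ✓
triangle: |6−6|=0 ≤ l₃=7 ≤ 6+6=12  ✓
parity: l₁+l₂+l₃ = 19 is odd  ✗

parity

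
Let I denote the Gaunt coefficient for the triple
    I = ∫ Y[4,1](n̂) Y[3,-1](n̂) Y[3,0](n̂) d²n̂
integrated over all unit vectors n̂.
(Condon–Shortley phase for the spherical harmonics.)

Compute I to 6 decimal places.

-0.099323

Checks pass: Σm=0; 10 even; l₃=3∈[1,7].
(2·4+1)(2·3+1)(2·3+1) = 441
Δ: 4! 4! 2! / 11! → 1/34650
sum: t=1:−1/72 t=2:+1/16 t=3:−1/72 = 5/144
3j²(4 3 3; 0 0 0) = Δ·Π!·Σ² = 2/77  (sign -1)
sum: t=0:+1/288 t=1:−1/24 t=2:+1/48 = -5/288
3j²(4 3 3; 1 -1 0) = Δ·Π!·Σ² = 5/462  (sign +1)
combine: 4πI² = 441·2/77·5/462 = 15/121
take √, sign -1: I = -0.09932258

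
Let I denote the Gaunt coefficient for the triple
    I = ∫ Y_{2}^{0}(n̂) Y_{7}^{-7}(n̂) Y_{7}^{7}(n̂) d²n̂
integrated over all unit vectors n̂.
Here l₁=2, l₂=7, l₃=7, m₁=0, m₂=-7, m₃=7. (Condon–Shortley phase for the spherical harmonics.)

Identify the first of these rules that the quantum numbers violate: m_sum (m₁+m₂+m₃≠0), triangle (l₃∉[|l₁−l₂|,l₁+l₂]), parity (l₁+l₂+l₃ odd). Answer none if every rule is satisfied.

m₁+m₂+m₃ = 0 − 7 + 7 = 0  ✓
triangle: |2−7|=5 ≤ l₃=7 ≤ 2+7=9  ✓
parity: l₁+l₂+l₃ = 16 is even  ✓

none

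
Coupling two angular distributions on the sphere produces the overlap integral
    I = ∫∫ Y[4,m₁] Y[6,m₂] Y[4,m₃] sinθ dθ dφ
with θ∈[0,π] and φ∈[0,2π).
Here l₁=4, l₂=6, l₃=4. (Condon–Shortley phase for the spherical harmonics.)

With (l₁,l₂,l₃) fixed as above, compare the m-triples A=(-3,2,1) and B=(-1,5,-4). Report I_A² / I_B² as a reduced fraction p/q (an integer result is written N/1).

Shared (l₁,l₂,l₃)=(4,6,4): N and (l;000)² cancel in I_A²/I_B².
A: Δ = 6!·2!·6!/15! = 1/1261260; Racah Σ t=5..6: t=5:−1/8640 t=6:+1/34560 = -1/11520; ⇒ 3j(4 6 4; -3 2 1)² = 3/143, sgn +1
B: Δ = 6!·2!·6!/15! = 1/1261260; Racah Σ t=5..5: t=5:−1/172800 = -1/172800; ⇒ 3j(4 6 4; -1 5 -4)² = 2/65, sgn -1
I_A²/I_B² = (3/143)/(2/65) = 15/22

15/22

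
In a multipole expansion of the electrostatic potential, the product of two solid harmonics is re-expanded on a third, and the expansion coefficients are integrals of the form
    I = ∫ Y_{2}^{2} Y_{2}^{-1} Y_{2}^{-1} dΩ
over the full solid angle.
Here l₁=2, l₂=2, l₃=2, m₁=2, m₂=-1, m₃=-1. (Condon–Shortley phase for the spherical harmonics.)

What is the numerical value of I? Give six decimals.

m-sum 0 ✓  L=6 even ✓  0≤2≤4 ✓
Π(2lᵢ+1) = 5×5×5 = 125
triangle coeff Δ(2,2,2) = 1/630
Σ_t [0,2]: t=0:+1/8 t=1:−1/1 t=2:+1/8 = -3/4
(3j)²=2/35 [(2 2 2; 0 0 0)], sign=-1
Σ_t [0,0]: t=0:+1/4 = 1/4
(3j)²=3/35 [(2 2 2; 2 -1 -1)], sign=-1
⇒ 4πI² = 30/49
I = (+1)√(30/49/(4π)) = 0.22072812

0.220728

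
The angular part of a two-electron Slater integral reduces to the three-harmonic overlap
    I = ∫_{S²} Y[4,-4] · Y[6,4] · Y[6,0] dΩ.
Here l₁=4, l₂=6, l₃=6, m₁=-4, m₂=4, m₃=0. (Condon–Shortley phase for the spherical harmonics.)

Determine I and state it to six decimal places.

0.141673

Rules hold: Σm=0, L=16 even, 2≤6≤10.
N = 9·13·13 = 1521
Δ = 4!·4!·8!/17! = 1/15315300
Racah Σ t=0..4: t=0:+1/829440 t=1:−1/25920 t=2:+1/9216 t=3:−1/25920 t=4:+1/829440 = 7/207360
⇒ 3j(4 6 6; 0 0 0)² = 28/2431, sgn +1
Racah Σ t=4..4: t=4:+1/829440 = 1/829440
⇒ 3j(4 6 6; -4 4 0)² = 35/2431, sgn +1
4πI² = N·(3j₀)²·(3jₘ)² = 8820/34969
I = +1·√(0.252223/4π) = 0.14167322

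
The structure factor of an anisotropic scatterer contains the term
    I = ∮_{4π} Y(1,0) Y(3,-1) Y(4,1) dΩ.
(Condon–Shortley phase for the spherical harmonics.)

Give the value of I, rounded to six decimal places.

Rules hold: Σm=0, L=8 even, 2≤4≤4.
N = 3·7·9 = 189
Δ = 0!·2!·6!/9! = 1/252
Racah Σ t=0..0: t=0:+1/36 = 1/36
⇒ 3j(1 3 4; 0 0 0)² = 4/63, sgn +1
Racah Σ t=0..0: t=0:+1/48 = 1/48
⇒ 3j(1 3 4; 0 -1 1)² = 5/84, sgn -1
4πI² = N·(3j₀)²·(3jₘ)² = 5/7
I = -1·√(0.714286/4π) = -0.23841361

-0.238414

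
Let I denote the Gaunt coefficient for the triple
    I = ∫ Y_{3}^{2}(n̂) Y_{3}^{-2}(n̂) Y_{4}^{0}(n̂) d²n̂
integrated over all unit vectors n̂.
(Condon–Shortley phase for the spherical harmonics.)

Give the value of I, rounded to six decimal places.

Checks pass: Σm=0; 10 even; l₃=4∈[0,6].
(2·3+1)(2·3+1)(2·4+1) = 441
Δ: 2! 4! 4! / 11! → 1/34650
sum: t=0:+1/72 t=1:−1/16 t=2:+1/72 = -5/144
3j²(3 3 4; 0 0 0) = Δ·Π!·Σ² = 2/77  (sign -1)
sum: t=0:+1/72 t=1:−1/576 = 7/576
3j²(3 3 4; 2 -2 0) = Δ·Π!·Σ² = 7/198  (sign +1)
combine: 4πI² = 441·2/77·7/198 = 49/121
take √, sign -1: I = -0.17951487

-0.179515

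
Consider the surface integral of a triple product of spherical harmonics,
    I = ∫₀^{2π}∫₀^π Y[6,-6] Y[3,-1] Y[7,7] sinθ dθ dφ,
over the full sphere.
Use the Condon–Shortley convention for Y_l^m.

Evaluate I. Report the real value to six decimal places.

0.220392

Rules hold: Σm=0, L=16 even, 3≤7≤9.
N = 13·7·15 = 1365
Δ = 2!·10!·4!/17! = 1/2042040
Racah Σ t=0..2: t=0:+1/207360 t=1:−1/57600 t=2:+1/207360 = -1/129600
⇒ 3j(6 3 7; 0 0 0)² = 168/12155, sgn +1
Racah Σ t=2..2: t=2:+1/174182400 = 1/174182400
⇒ 3j(6 3 7; -6 -1 7)² = 11/340, sgn +1
4πI² = N·(3j₀)²·(3jₘ)² = 882/1445
I = +1·√(0.610381/4π) = 0.22039180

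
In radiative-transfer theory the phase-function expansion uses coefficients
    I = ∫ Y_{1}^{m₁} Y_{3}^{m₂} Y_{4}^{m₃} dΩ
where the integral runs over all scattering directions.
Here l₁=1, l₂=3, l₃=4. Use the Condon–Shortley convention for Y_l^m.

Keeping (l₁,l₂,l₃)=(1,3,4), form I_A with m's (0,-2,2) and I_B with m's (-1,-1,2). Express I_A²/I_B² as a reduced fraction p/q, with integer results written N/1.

4/5

l's match ⇒ only the (l;m) 3-j factors differ between A and B.
A: triangle coeff Δ(1,3,4) = 1/252; Σ_t [0,0]: t=0:+1/120 = 1/120; (3j)²=1/21 [(1 3 4; 0 -2 2)], sign=+1
B: triangle coeff Δ(1,3,4) = 1/252; Σ_t [0,0]: t=0:+1/96 = 1/96; (3j)²=5/84 [(1 3 4; -1 -1 2)], sign=+1
I_A²/I_B² = (1/21)/(5/84) = 4/5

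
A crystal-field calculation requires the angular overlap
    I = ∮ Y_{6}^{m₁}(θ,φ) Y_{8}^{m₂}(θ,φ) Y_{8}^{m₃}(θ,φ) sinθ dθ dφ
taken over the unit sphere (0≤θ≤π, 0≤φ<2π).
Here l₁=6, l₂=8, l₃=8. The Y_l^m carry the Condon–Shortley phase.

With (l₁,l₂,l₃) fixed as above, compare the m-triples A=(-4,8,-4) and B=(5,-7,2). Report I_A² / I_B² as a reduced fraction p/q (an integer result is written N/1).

80/81

Same 6,8,8: normalisation and zero-m 3j drop out of the ratio.
A: Δ: 6! 6! 10! / 23! → 1/13742520792; sum: t=6:+1/125411328000 = 1/125411328000; 3j²(6 8 8; -4 8 -4) = Δ·Π!·Σ² = 60/7429  (sign +1)
B: Δ: 6! 6! 10! / 23! → 1/13742520792; sum: t=0:+1/31352832000 t=1:−1/313528320000 = 1/34836480000; 3j²(6 8 8; 5 -7 2) = Δ·Π!·Σ² = 243/29716  (sign +1)
I_A²/I_B² = (60/7429)/(243/29716) = 80/81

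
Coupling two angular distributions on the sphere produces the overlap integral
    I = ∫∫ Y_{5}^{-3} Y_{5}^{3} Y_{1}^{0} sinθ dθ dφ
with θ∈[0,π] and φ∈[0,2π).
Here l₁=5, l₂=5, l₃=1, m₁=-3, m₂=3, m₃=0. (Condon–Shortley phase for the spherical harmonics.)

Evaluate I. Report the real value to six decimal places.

Σlᵢ=11 odd — θ-integrand is odd under cosθ→−cosθ; I=0

0.000000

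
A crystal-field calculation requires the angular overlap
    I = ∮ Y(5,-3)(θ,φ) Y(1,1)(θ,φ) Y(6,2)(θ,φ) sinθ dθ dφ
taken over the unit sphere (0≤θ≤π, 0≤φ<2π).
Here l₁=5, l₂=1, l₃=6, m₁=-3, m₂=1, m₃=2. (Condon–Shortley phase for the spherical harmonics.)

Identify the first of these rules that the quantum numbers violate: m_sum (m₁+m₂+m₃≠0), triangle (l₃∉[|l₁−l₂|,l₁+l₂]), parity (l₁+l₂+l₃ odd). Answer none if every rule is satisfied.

none

m₁+m₂+m₃ = -3 + 1 + 2 = 0  ✓
triangle: |5−1|=4 ≤ l₃=6 ≤ 5+1=6  ✓
parity: l₁+l₂+l₃ = 12 is even  ✓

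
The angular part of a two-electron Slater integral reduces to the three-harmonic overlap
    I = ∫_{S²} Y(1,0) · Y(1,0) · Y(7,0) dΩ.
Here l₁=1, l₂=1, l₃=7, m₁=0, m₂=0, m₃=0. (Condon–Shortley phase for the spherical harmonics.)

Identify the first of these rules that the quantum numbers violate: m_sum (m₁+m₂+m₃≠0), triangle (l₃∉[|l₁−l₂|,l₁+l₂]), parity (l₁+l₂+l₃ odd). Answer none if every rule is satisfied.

triangle

azimuthal sum: 0 + 0 + 0 = 0  ✓
0 ≤ 7 ≤ 2 (triangle on l)  ✗
L = 1 + 1 + 7 = 9 (odd)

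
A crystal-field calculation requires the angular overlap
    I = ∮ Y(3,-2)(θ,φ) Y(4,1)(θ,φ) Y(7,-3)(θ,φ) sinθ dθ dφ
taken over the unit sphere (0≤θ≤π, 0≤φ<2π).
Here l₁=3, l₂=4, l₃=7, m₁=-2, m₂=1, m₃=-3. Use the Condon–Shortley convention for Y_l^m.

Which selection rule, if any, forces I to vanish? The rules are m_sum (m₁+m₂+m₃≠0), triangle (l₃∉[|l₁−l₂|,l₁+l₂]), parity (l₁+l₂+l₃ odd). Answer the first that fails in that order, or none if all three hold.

m_sum

azimuthal sum: -2 + 1 − 3 = -4  ✗
1 ≤ 7 ≤ 7 (triangle on l)
L = 3 + 4 + 7 = 14 (even)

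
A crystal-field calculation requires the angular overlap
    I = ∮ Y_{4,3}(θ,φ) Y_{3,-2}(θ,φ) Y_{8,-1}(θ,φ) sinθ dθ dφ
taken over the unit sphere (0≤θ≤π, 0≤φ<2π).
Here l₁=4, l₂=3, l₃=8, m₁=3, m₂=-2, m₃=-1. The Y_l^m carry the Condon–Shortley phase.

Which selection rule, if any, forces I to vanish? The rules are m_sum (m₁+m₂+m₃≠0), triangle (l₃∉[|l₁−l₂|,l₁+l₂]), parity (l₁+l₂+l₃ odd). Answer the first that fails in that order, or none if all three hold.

Σmᵢ = 0  ✓
l₃∈[|l₁−l₂|,l₁+l₂]=[1,7], have l₃=8  ✗
Σlᵢ = 15 ⇒ odd

triangle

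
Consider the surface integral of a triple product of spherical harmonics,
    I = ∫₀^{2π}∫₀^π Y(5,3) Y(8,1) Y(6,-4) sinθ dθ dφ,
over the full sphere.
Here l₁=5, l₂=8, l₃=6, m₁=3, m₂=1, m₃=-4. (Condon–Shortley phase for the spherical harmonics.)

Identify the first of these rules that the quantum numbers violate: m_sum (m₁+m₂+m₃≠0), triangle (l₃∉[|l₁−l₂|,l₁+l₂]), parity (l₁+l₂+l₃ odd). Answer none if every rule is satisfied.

azimuthal sum: 3 + 1 − 4 = 0  ✓
3 ≤ 6 ≤ 13 (triangle on l)  ✓
L = 5 + 8 + 6 = 19 (odd)  ✗

parity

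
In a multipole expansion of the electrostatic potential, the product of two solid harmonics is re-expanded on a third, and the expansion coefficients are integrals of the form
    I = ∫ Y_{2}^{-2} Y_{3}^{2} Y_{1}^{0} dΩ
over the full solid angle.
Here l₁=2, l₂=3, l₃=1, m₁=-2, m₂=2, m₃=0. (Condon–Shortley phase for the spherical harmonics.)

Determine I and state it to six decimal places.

0.184674

m-sum 0 ✓  L=6 even ✓  1≤1≤5 ✓
Π(2lᵢ+1) = 5×7×3 = 105
triangle coeff Δ(2,3,1) = 1/105
Σ_t [2,2]: t=2:+1/4 = 1/4
(3j)²=3/35 [(2 3 1; 0 0 0)], sign=-1
Σ_t [4,4]: t=4:+1/24 = 1/24
(3j)²=1/21 [(2 3 1; -2 2 0)], sign=-1
⇒ 4πI² = 3/7
I = (+1)√(3/7/(4π)) = 0.18467439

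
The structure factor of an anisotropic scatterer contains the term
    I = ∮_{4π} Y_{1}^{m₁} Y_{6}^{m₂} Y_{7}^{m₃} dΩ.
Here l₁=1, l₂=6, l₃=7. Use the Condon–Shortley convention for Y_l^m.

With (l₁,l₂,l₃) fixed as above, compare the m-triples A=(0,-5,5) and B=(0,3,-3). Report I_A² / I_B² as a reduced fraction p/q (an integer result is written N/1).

3/5

l's match ⇒ only the (l;m) 3-j factors differ between A and B.
A: triangle coeff Δ(1,6,7) = 1/1365; Σ_t [0,0]: t=0:+1/39916800 = 1/39916800; (3j)²=8/455 [(1 6 7; 0 -5 5)], sign=+1
B: triangle coeff Δ(1,6,7) = 1/1365; Σ_t [0,0]: t=0:+1/2177280 = 1/2177280; (3j)²=8/273 [(1 6 7; 0 3 -3)], sign=+1
I_A²/I_B² = (8/455)/(8/273) = 3/5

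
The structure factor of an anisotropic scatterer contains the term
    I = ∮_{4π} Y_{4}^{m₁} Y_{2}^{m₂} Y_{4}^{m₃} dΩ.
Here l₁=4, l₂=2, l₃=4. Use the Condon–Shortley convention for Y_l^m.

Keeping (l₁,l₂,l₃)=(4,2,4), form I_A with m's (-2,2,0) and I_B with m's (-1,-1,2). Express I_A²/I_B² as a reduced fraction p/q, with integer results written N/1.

20/9

Same 4,2,4: normalisation and zero-m 3j drop out of the ratio.
A: Δ: 2! 6! 2! / 11! → 1/13860; sum: t=2:+1/192 = 1/192; 3j²(4 2 4; -2 2 0) = Δ·Π!·Σ² = 3/77  (sign +1)
B: Δ: 2! 6! 2! / 11! → 1/13860; sum: t=0:+1/240 t=1:−1/96 = -1/160; 3j²(4 2 4; -1 -1 2) = Δ·Π!·Σ² = 27/1540  (sign -1)
I_A²/I_B² = (3/77)/(27/1540) = 20/9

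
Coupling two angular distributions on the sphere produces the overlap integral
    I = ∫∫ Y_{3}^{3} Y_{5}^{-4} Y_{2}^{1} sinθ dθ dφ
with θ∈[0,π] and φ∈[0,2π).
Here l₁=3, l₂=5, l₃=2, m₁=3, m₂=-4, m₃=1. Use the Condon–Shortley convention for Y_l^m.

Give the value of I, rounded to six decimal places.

Rules hold: Σm=0, L=10 even, 2≤2≤8.
N = 7·11·5 = 385
Δ = 6!·0!·4!/11! = 1/2310
Racah Σ t=3..3: t=3:−1/144 = -1/144
⇒ 3j(3 5 2; 0 0 0)² = 10/231, sgn -1
Racah Σ t=0..0: t=0:+1/4320 = 1/4320
⇒ 3j(3 5 2; 3 -4 1)² = 2/55, sgn -1
4πI² = N·(3j₀)²·(3jₘ)² = 20/33
I = +1·√(0.606061/4π) = 0.21961050

0.219610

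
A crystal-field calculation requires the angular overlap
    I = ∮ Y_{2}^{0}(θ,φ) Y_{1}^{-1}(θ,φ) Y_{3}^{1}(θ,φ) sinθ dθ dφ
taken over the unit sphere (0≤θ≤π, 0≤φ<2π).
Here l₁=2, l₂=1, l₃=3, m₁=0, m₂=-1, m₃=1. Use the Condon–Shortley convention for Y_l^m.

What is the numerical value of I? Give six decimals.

-0.202301

Rules hold: Σm=0, L=6 even, 1≤3≤3.
N = 5·3·7 = 105
Δ = 0!·4!·2!/7! = 1/105
Racah Σ t=0..0: t=0:+1/4 = 1/4
⇒ 3j(2 1 3; 0 0 0)² = 3/35, sgn -1
Racah Σ t=0..0: t=0:+1/8 = 1/8
⇒ 3j(2 1 3; 0 -1 1)² = 2/35, sgn +1
4πI² = N·(3j₀)²·(3jₘ)² = 18/35
I = -1·√(0.514286/4π) = -0.20230066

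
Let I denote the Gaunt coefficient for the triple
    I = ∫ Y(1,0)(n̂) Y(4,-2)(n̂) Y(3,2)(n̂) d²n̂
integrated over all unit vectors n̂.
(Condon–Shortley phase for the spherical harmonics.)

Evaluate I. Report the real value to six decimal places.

Checks pass: Σm=0; 8 even; l₃=3∈[3,5].
(2·1+1)(2·4+1)(2·3+1) = 189
Δ: 2! 0! 6! / 9! → 1/252
sum: t=1:−1/36 = -1/36
3j²(1 4 3; 0 0 0) = Δ·Π!·Σ² = 4/63  (sign +1)
sum: t=1:−1/120 = -1/120
3j²(1 4 3; 0 -2 2) = Δ·Π!·Σ² = 1/21  (sign +1)
combine: 4πI² = 189·4/63·1/21 = 4/7
take √, sign +1: I = 0.21324362

0.213244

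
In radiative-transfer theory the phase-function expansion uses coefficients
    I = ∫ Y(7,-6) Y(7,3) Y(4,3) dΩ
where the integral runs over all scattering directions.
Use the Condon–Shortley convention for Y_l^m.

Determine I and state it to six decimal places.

-0.148484

Checks pass: Σm=0; 18 even; l₃=4∈[0,14].
(2·7+1)(2·7+1)(2·4+1) = 2025
Δ: 10! 4! 4! / 19! → 1/58198140
sum: t=3:−1/17418240 t=4:+1/622080 t=5:−1/230400 t=6:+1/622080 t=7:−1/17418240 = -1/806400
3j²(7 7 4; 0 0 0) = Δ·Π!·Σ² = 2268/230945  (sign -1)
sum: t=9:−1/52254720 t=10:+1/522547200 = -1/58060800
3j²(7 7 4; -6 3 3) = Δ·Π!·Σ² = 9/646  (sign +1)
combine: 4πI² = 2025·2268/230945·9/646 = 4133430/14919047
take √, sign -1: I = -0.14848406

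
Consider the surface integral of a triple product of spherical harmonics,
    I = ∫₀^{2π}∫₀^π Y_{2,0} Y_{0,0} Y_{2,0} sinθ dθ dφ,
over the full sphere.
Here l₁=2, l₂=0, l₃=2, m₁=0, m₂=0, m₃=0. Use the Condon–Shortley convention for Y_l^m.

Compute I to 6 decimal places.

0.282095

Rules hold: Σm=0, L=4 even, 2≤2≤2.
N = 5·1·5 = 25
Δ = 0!·4!·0!/5! = 1/5
Racah Σ t=0..0: t=0:+1/4 = 1/4
⇒ 3j(2 0 2; 0 0 0)² = 1/5, sgn +1
(m-triple is (0,0,0) — same symbol as above.)
4πI² = N·(3j₀)²·(3jₘ)² = 1/1
I = +1·√(1/4π) = 0.28209479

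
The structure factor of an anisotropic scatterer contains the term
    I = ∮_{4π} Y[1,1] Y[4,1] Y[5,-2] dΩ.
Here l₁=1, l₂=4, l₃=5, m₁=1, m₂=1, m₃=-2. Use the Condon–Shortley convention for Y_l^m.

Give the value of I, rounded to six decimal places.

0.225034

m-sum 0 ✓  L=10 even ✓  3≤5≤5 ✓
Π(2lᵢ+1) = 3×9×11 = 297
triangle coeff Δ(1,4,5) = 1/495
Σ_t [0,0]: t=0:+1/576 = 1/576
(3j)²=5/99 [(1 4 5; 0 0 0)], sign=-1
Σ_t [0,0]: t=0:+1/1440 = 1/1440
(3j)²=7/165 [(1 4 5; 1 1 -2)], sign=-1
⇒ 4πI² = 7/11
I = (+1)√(7/11/(4π)) = 0.22503380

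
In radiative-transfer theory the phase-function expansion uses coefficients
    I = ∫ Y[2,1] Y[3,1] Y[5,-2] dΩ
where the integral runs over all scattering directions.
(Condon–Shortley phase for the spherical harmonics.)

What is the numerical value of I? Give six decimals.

0.245532

Rules hold: Σm=0, L=10 even, 1≤5≤5.
N = 5·7·11 = 385
Δ = 0!·4!·6!/11! = 1/2310
Racah Σ t=0..0: t=0:+1/144 = 1/144
⇒ 3j(2 3 5; 0 0 0)² = 10/231, sgn -1
Racah Σ t=0..0: t=0:+1/288 = 1/288
⇒ 3j(2 3 5; 1 1 -2)² = 1/22, sgn -1
4πI² = N·(3j₀)²·(3jₘ)² = 25/33
I = +1·√(0.757576/4π) = 0.24553200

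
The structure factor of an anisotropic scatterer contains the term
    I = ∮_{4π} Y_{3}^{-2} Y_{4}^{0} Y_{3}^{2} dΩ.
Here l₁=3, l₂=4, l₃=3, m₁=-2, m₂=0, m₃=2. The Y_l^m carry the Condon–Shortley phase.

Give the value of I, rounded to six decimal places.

-0.179515

Checks pass: Σm=0; 10 even; l₃=3∈[1,7].
(2·3+1)(2·4+1)(2·3+1) = 441
Δ: 4! 2! 4! / 11! → 1/34650
sum: t=1:−1/72 t=2:+1/16 t=3:−1/72 = 5/144
3j²(3 4 3; 0 0 0) = Δ·Π!·Σ² = 2/77  (sign -1)
sum: t=3:−1/72 t=4:+1/576 = -7/576
3j²(3 4 3; -2 0 2) = Δ·Π!·Σ² = 7/198  (sign +1)
combine: 4πI² = 441·2/77·7/198 = 49/121
take √, sign -1: I = -0.17951487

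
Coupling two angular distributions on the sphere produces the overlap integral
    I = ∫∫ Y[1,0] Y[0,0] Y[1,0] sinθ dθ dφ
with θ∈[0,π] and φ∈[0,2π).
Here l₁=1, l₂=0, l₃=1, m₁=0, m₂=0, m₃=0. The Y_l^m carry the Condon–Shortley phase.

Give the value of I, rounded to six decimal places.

0.282095

m-sum 0 ✓  L=2 even ✓  1≤1≤1 ✓
Π(2lᵢ+1) = 3×1×3 = 9
triangle coeff Δ(1,0,1) = 1/3
Σ_t [0,0]: t=0:+1/1 = 1/1
(3j)²=1/3 [(1 0 1; 0 0 0)], sign=-1
(m-triple is (0,0,0) — same symbol as above.)
⇒ 4πI² = 1/1
I = (+1)√(1/1/(4π)) = 0.28209479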